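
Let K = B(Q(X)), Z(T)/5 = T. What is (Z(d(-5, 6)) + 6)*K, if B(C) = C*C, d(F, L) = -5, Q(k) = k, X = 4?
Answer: -304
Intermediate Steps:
Z(T) = 5*T
B(C) = C²
K = 16 (K = 4² = 16)
(Z(d(-5, 6)) + 6)*K = (5*(-5) + 6)*16 = (-25 + 6)*16 = -19*16 = -304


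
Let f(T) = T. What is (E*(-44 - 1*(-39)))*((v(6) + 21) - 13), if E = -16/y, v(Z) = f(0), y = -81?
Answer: -640/81 ≈ -7.9012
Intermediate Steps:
v(Z) = 0
E = 16/81 (E = -16/(-81) = -16*(-1/81) = 16/81 ≈ 0.19753)
(E*(-44 - 1*(-39)))*((v(6) + 21) - 13) = (16*(-44 - 1*(-39))/81)*((0 + 21) - 13) = (16*(-44 + 39)/81)*(21 - 13) = ((16/81)*(-5))*8 = -80/81*8 = -640/81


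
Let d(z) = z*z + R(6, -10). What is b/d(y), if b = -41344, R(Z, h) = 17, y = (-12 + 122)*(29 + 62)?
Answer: -41344/100200117 ≈ -0.00041261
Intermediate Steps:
y = 10010 (y = 110*91 = 10010)
d(z) = 17 + z**2 (d(z) = z*z + 17 = z**2 + 17 = 17 + z**2)
b/d(y) = -41344/(17 + 10010**2) = -41344/(17 + 100200100) = -41344/100200117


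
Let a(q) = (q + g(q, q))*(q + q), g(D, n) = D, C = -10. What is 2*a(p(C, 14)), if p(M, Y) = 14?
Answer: 1568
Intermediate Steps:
a(q) = 4*q² (a(q) = (q + q)*(q + q) = (2*q)*(2*q) = 4*q²)
2*a(p(C, 14)) = 2*(4*14²) = 2*(4*196) = 2*784 = 1568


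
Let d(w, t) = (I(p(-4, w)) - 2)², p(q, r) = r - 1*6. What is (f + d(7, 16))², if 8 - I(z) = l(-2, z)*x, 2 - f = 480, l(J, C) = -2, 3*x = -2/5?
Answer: 10030823716/50625 ≈ 1.9814e+5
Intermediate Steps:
x = -2/15 (x = (-2/5)/3 = (-2*⅕)/3 = (⅓)*(-⅖) = -2/15 ≈ -0.13333)
f = -478 (f = 2 - 1*480 = 2 - 480 = -478)
p(q, r) = -6 + r (p(q, r) = r - 6 = -6 + r)
I(z) = 116/15 (I(z) = 8 - (-2)*(-2)/15 = 8 - 1*4/15 = 8 - 4/15 = 116/15)
d(w, t) = 7396/225 (d(w, t) = (116/15 - 2)² = (86/15)² = 7396/225)
(f + d(7, 16))² = (-478 + 7396/225)² = (-100154/225)² = 10030823716/50625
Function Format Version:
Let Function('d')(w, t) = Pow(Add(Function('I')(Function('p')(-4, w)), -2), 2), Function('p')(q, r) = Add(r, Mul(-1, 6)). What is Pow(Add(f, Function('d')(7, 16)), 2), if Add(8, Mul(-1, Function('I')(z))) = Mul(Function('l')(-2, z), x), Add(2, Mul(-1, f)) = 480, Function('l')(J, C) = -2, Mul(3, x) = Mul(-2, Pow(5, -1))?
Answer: Rational(10030823716, 50625) ≈ 1.9814e+5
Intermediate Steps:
x = Rational(-2, 15) (x = Mul(Rational(1, 3), Mul(-2, Pow(5, -1))) = Mul(Rational(1, 3), Mul(-2, Rational(1, 5))) = Mul(Rational(1, 3), Rational(-2, 5)) = Rational(-2, 15) ≈ -0.13333)
f = -478 (f = Add(2, Mul(-1, 480)) = Add(2, -480) = -478)
Function('p')(q, r) = Add(-6, r) (Function('p')(q, r) = Add(r, -6) = Add(-6, r))
Function('I')(z) = Rational(116, 15) (Function('I')(z) = Add(8, Mul(-1, Mul(-2, Rational(-2, 15)))) = Add(8, Mul(-1, Rational(4, 15))) = Add(8, Rational(-4, 15)) = Rational(116, 15))
Function('d')(w, t) = Rational(7396, 225) (Function('d')(w, t) = Pow(Add(Rational(116, 15), -2), 2) = Pow(Rational(86, 15), 2) = Rational(7396, 225))
Pow(Add(f, Function('d')(7, 16)), 2) = Pow(Add(-478, Rational(7396, 225)), 2) = Pow(Rational(-100154, 225), 2) = Rational(10030823716, 50625)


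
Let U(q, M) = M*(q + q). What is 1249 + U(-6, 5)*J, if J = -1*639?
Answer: 39589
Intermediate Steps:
J = -639
U(q, M) = 2*M*q (U(q, M) = M*(2*q) = 2*M*q)
1249 + U(-6, 5)*J = 1249 + (2*5*(-6))*(-639) = 1249 - 60*(-639) = 1249 + 38340 = 39589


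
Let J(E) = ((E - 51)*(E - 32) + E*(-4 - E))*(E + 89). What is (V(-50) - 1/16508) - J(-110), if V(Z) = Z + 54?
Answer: 3883440967/16508 ≈ 2.3525e+5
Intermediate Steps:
V(Z) = 54 + Z
J(E) = (89 + E)*(E*(-4 - E) + (-51 + E)*(-32 + E)) (J(E) = ((-51 + E)*(-32 + E) + E*(-4 - E))*(89 + E) = (E*(-4 - E) + (-51 + E)*(-32 + E))*(89 + E) = (89 + E)*(E*(-4 - E) + (-51 + E)*(-32 + E)))
(V(-50) - 1/16508) - J(-110) = ((54 - 50) - 1/16508) - (145248 - 6111*(-110) - 87*(-110)**2) = (4 - 1*1/16508) - (145248 + 672210 - 87*12100) = (4 - 1/16508) - (145248 + 672210 - 1052700) = 66031/16508 - 1*(-235242) = 66031/16508 + 235242 = 3883440967/16508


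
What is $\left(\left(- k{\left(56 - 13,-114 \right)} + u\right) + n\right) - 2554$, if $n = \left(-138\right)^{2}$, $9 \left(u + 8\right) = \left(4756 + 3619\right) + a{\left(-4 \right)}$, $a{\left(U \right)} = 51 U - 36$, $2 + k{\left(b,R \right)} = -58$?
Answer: $\frac{157013}{9} \approx 17446.0$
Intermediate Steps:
$k{\left(b,R \right)} = -60$ ($k{\left(b,R \right)} = -2 - 58 = -60$)
$a{\left(U \right)} = -36 + 51 U$
$u = \frac{8063}{9}$ ($u = -8 + \frac{\left(4756 + 3619\right) + \left(-36 + 51 \left(-4\right)\right)}{9} = -8 + \frac{8375 - 240}{9} = -8 + \frac{1}{9} \cdot 8135 = -8 + \frac{8135}{9} = \frac{8063}{9} \approx 895.89$)
$n = 19044$
$\left(\left(- k{\left(56 - 13,-114 \right)} + u\right) + n\right) - 2554 = \left(\left(\left(-1\right) \left(-60\right) + \frac{8063}{9}\right) + 19044\right) - 2554 = \left(\left(60 + \frac{8063}{9}\right) + 19044\right) - 2554 = \left(\frac{8603}{9} + 19044\right) - 2554 = \frac{179999}{9} - 2554 = \frac{157013}{9}$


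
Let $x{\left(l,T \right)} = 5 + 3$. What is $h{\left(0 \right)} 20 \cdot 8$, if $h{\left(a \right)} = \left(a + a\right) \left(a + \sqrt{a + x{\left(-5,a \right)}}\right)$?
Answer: $0$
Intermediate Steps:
$x{\left(l,T \right)} = 8$
$h{\left(a \right)} = 2 a \left(a + \sqrt{8 + a}\right)$ ($h{\left(a \right)} = \left(a + a\right) \left(a + \sqrt{a + 8}\right) = 2 a \left(a + \sqrt{8 + a}\right)$)
$h{\left(0 \right)} 20 \cdot 8 = 2 \cdot 0 \left(0 + \sqrt{8 + 0}\right) 20 \cdot 8 = 2 \cdot 0 \left(0 + \sqrt{8}\right) 20 \cdot 8 = 2 \cdot 0 \left(0 + 2 \sqrt{2}\right) 20 \cdot 8 = 2 \cdot 0 \cdot 2 \sqrt{2} \cdot 20 \cdot 8 = 0 \cdot 20 \cdot 8 = 0 \cdot 8 = 0$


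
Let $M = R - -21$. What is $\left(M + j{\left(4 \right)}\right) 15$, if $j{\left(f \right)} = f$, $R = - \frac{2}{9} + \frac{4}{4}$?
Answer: $\frac{1160}{3} \approx 386.67$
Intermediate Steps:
$R = \frac{7}{9}$ ($R = \left(-2\right) \frac{1}{9} + 4 \cdot \frac{1}{4} = - \frac{2}{9} + 1 = \frac{7}{9} \approx 0.77778$)
$M = \frac{196}{9}$ ($M = \frac{7}{9} - -21 = \frac{7}{9} + 21 = \frac{196}{9} \approx 21.778$)
$\left(M + j{\left(4 \right)}\right) 15 = \left(\frac{196}{9} + 4\right) 15 = \frac{232}{9} \cdot 15 = \frac{1160}{3}$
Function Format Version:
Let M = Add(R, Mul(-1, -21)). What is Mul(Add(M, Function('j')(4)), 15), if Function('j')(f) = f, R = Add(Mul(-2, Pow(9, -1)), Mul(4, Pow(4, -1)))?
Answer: Rational(1160, 3) ≈ 386.67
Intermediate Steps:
R = Rational(7, 9) (R = Add(Mul(-2, Rational(1, 9)), Mul(4, Rational(1, 4))) = Add(Rational(-2, 9), 1) = Rational(7, 9) ≈ 0.77778)
M = Rational(196, 9) (M = Add(Rational(7, 9), Mul(-1, -21)) = Add(Rational(7, 9), 21) = Rational(196, 9) ≈ 21.778)
Mul(Add(M, Function('j')(4)), 15) = Mul(Add(Rational(196, 9), 4), 15) = Mul(Rational(232, 9), 15) = Rational(1160, 3)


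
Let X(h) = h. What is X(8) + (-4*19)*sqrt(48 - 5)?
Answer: 8 - 76*sqrt(43) ≈ -490.37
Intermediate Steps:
X(8) + (-4*19)*sqrt(48 - 5) = 8 + (-4*19)*sqrt(48 - 5) = 8 - 76*sqrt(43)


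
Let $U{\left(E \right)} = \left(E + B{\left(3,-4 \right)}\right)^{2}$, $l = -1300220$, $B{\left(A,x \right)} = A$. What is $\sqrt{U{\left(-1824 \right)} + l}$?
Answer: $\sqrt{2015821} \approx 1419.8$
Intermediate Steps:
$U{\left(E \right)} = \left(3 + E\right)^{2}$ ($U{\left(E \right)} = \left(E + 3\right)^{2} = \left(3 + E\right)^{2}$)
$\sqrt{U{\left(-1824 \right)} + l} = \sqrt{\left(3 - 1824\right)^{2} - 1300220} = \sqrt{\left(-1821\right)^{2} - 1300220} = \sqrt{3316041 - 1300220} = \sqrt{2015821}$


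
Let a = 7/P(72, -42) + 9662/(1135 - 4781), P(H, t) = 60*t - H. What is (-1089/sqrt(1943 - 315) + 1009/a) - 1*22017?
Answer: -280744519065/12534713 - 99*sqrt(407)/74 ≈ -22424.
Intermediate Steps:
P(H, t) = -H + 60*t
a = -12534713/4725216 (a = 7/(-1*72 + 60*(-42)) + 9662/(1135 - 4781) = 7/(-72 - 2520) + 9662/(-3646) = 7/(-2592) + 9662*(-1/3646) = 7*(-1/2592) - 4831/1823 = -7/2592 - 4831/1823 = -12534713/4725216 ≈ -2.6527)
(-1089/sqrt(1943 - 315) + 1009/a) - 1*22017 = (-1089/sqrt(1943 - 315) + 1009/(-12534713/4725216)) - 1*22017 = (-1089*sqrt(407)/814 + 1009*(-4725216/12534713)) - 22017 = (-1089*sqrt(407)/814 - 4767742944/12534713) - 22017 = (-99*sqrt(407)/74 - 4767742944/12534713) - 22017 = (-4767742944/12534713 - 99*sqrt(407)/74) - 22017 = -280744519065/12534713 - 99*sqrt(407)/74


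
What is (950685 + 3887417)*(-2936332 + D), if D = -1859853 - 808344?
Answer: -27115282963958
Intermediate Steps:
D = -2668197
(950685 + 3887417)*(-2936332 + D) = (950685 + 3887417)*(-2936332 - 2668197) = 4838102*(-5604529) = -27115282963958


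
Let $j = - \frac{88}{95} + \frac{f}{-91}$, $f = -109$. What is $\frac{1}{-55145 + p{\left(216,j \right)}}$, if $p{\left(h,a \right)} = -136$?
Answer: $- \frac{1}{55281} \approx -1.8089 \cdot 10^{-5}$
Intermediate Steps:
$j = \frac{2347}{8645}$ ($j = - \frac{88}{95} - \frac{109}{-91} = \left(-88\right) \frac{1}{95} - - \frac{109}{91} = - \frac{88}{95} + \frac{109}{91} = \frac{2347}{8645} \approx 0.27149$)
$\frac{1}{-55145 + p{\left(216,j \right)}} = \frac{1}{-55145 - 136} = \frac{1}{-55281} = - \frac{1}{55281}$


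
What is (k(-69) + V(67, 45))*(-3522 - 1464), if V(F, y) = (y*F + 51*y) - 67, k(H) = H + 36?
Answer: -25977060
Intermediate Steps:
k(H) = 36 + H
V(F, y) = -67 + 51*y + F*y (V(F, y) = (F*y + 51*y) - 67 = (51*y + F*y) - 67 = -67 + 51*y + F*y)
(k(-69) + V(67, 45))*(-3522 - 1464) = ((36 - 69) + (-67 + 51*45 + 67*45))*(-3522 - 1464) = (-33 + (-67 + 2295 + 3015))*(-4986) = (-33 + 5243)*(-4986) = 5210*(-4986) = -25977060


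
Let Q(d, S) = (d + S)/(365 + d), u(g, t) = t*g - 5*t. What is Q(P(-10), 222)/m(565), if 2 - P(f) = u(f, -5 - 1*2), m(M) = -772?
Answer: -119/202264 ≈ -0.00058834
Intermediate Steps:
u(g, t) = -5*t + g*t (u(g, t) = g*t - 5*t = -5*t + g*t)
P(f) = -33 + 7*f (P(f) = 2 - (-5 - 1*2)*(-5 + f) = 2 - (-5 - 2)*(-5 + f) = 2 - (-7)*(-5 + f) = 2 - (35 - 7*f) = 2 + (-35 + 7*f) = -33 + 7*f)
Q(d, S) = (S + d)/(365 + d)
Q(P(-10), 222)/m(565) = ((222 + (-33 + 7*(-10)))/(365 + (-33 + 7*(-10))))/(-772) = ((222 + (-33 - 70))/(365 + (-33 - 70)))*(-1/772) = ((222 - 103)/(365 - 103))*(-1/772) = (119/262)*(-1/772) = -119/202264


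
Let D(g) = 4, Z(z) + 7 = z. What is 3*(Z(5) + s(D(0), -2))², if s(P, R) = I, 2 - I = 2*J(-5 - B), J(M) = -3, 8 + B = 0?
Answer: 108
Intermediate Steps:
B = -8 (B = -8 + 0 = -8)
Z(z) = -7 + z
I = 8 (I = 2 - 2*(-3) = 2 - 1*(-6) = 2 + 6 = 8)
s(P, R) = 8
3*(Z(5) + s(D(0), -2))² = 3*((-7 + 5) + 8)² = 3*(-2 + 8)² = 3*6² = 3*36 = 108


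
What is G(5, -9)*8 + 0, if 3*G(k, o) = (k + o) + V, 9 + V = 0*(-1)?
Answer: -104/3 ≈ -34.667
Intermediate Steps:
V = -9 (V = -9 + 0*(-1) = -9 + 0 = -9)
G(k, o) = -3 + k/3 + o/3 (G(k, o) = ((k + o) - 9)/3 = (-9 + k + o)/3 = -3 + k/3 + o/3)
G(5, -9)*8 + 0 = (-3 + (1/3)*5 + (1/3)*(-9))*8 + 0 = (-3 + 5/3 - 3)*8 + 0 = -13/3*8 + 0 = -104/3 + 0 = -104/3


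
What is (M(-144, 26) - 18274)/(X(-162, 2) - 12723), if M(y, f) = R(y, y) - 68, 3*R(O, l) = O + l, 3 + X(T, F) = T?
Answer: 3073/2148 ≈ 1.4306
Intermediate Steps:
X(T, F) = -3 + T
R(O, l) = O/3 + l/3 (R(O, l) = (O + l)/3 = O/3 + l/3)
M(y, f) = -68 + 2*y/3 (M(y, f) = (y/3 + y/3) - 68 = 2*y/3 - 68 = -68 + 2*y/3)
(M(-144, 26) - 18274)/(X(-162, 2) - 12723) = ((-68 + (2/3)*(-144)) - 18274)/((-3 - 162) - 12723) = ((-68 - 96) - 18274)/(-165 - 12723) = (-164 - 18274)/(-12888) = -18438*(-1/12888) = 3073/2148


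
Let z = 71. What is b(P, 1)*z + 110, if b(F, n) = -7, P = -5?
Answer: -387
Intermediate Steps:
b(P, 1)*z + 110 = -7*71 + 110 = -497 + 110 = -387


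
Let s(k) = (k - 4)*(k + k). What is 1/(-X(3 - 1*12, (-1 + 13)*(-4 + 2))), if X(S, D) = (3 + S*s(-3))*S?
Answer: -1/3375 ≈ -0.00029630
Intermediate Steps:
s(k) = 2*k*(-4 + k) (s(k) = (-4 + k)*(2*k) = 2*k*(-4 + k))
X(S, D) = S*(3 + 42*S) (X(S, D) = (3 + S*(2*(-3)*(-4 - 3)))*S = (3 + S*(2*(-3)*(-7)))*S = (3 + S*42)*S = (3 + 42*S)*S = S*(3 + 42*S))
1/(-X(3 - 1*12, (-1 + 13)*(-4 + 2))) = 1/(-3*(3 - 1*12)*(1 + 14*(3 - 1*12))) = 1/(-3*(3 - 12)*(1 + 14*(3 - 12))) = 1/(-3*(-9)*(1 + 14*(-9))) = 1/(-3*(-9)*(1 - 126)) = 1/(-3*(-9)*(-125)) = 1/(-1*3375) = 1/(-3375) = -1/3375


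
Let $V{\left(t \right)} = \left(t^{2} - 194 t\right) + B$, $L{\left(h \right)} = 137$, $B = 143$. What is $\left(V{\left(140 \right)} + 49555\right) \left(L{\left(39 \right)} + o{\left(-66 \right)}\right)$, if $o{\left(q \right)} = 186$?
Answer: $13610574$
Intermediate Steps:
$V{\left(t \right)} = 143 + t^{2} - 194 t$ ($V{\left(t \right)} = \left(t^{2} - 194 t\right) + 143 = 143 + t^{2} - 194 t$)
$\left(V{\left(140 \right)} + 49555\right) \left(L{\left(39 \right)} + o{\left(-66 \right)}\right) = \left(\left(143 + 140^{2} - 27160\right) + 49555\right) \left(137 + 186\right) = \left(\left(143 + 19600 - 27160\right) + 49555\right) 323 = \left(-7417 + 49555\right) 323 = 42138 \cdot 323 = 13610574$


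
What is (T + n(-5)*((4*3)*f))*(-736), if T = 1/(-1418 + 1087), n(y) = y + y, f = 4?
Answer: 116936416/331 ≈ 3.5328e+5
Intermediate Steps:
n(y) = 2*y
T = -1/331 (T = 1/(-331) = -1/331 ≈ -0.0030211)
(T + n(-5)*((4*3)*f))*(-736) = (-1/331 + (2*(-5))*((4*3)*4))*(-736) = (-1/331 - 120*4)*(-736) = (-1/331 - 10*48)*(-736) = (-1/331 - 480)*(-736) = -158881/331*(-736) = 116936416/331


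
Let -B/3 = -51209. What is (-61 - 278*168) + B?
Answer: 106862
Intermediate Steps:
B = 153627 (B = -3*(-51209) = 153627)
(-61 - 278*168) + B = (-61 - 278*168) + 153627 = (-61 - 46704) + 153627 = -46765 + 153627 = 106862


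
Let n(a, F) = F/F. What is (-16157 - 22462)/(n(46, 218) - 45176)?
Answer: 38619/45175 ≈ 0.85488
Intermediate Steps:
n(a, F) = 1
(-16157 - 22462)/(n(46, 218) - 45176) = (-16157 - 22462)/(1 - 45176) = -38619/(-45175) = -38619*(-1/45175) = 38619/45175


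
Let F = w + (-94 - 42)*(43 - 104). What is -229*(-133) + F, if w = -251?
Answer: 38502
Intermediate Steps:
F = 8045 (F = -251 + (-94 - 42)*(43 - 104) = -251 - 136*(-61) = -251 + 8296 = 8045)
-229*(-133) + F = -229*(-133) + 8045 = 30457 + 8045 = 38502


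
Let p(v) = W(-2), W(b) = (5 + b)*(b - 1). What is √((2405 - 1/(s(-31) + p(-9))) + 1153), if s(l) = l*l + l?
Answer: √3018040557/921 ≈ 59.649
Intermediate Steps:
W(b) = (-1 + b)*(5 + b) (W(b) = (5 + b)*(-1 + b) = (-1 + b)*(5 + b))
p(v) = -9 (p(v) = -5 + (-2)² + 4*(-2) = -5 + 4 - 8 = -9)
s(l) = l + l² (s(l) = l² + l = l + l²)
√((2405 - 1/(s(-31) + p(-9))) + 1153) = √((2405 - 1/(-31*(1 - 31) - 9)) + 1153) = √((2405 - 1/(-31*(-30) - 9)) + 1153) = √((2405 - 1/(930 - 9)) + 1153) = √((2405 - 1/921) + 1153) = √(2215004/921 + 1153) = √(3276917/921) = √3018040557/921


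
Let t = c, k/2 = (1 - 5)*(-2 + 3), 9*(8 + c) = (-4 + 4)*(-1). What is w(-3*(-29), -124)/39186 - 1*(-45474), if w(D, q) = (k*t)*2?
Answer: 890972146/19593 ≈ 45474.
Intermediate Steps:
c = -8 (c = -8 + ((-4 + 4)*(-1))/9 = -8 + (0*(-1))/9 = -8 + (⅑)*0 = -8 + 0 = -8)
k = -8 (k = 2*((1 - 5)*(-2 + 3)) = 2*(-4*1) = 2*(-4) = -8)
t = -8
w(D, q) = 128 (w(D, q) = -8*(-8)*2 = 64*2 = 128)
w(-3*(-29), -124)/39186 - 1*(-45474) = 128/39186 - 1*(-45474) = 128*(1/39186) + 45474 = 64/19593 + 45474 = 890972146/19593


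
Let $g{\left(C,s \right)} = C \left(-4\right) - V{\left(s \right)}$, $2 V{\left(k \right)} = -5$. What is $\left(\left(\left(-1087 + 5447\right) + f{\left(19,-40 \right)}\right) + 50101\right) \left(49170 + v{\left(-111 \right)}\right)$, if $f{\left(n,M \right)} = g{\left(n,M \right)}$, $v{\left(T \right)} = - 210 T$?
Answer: $3942006000$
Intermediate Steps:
$V{\left(k \right)} = - \frac{5}{2}$ ($V{\left(k \right)} = \frac{1}{2} \left(-5\right) = - \frac{5}{2}$)
$g{\left(C,s \right)} = \frac{5}{2} - 4 C$ ($g{\left(C,s \right)} = C \left(-4\right) - - \frac{5}{2} = - 4 C + \frac{5}{2} = \frac{5}{2} - 4 C$)
$f{\left(n,M \right)} = \frac{5}{2} - 4 n$
$\left(\left(\left(-1087 + 5447\right) + f{\left(19,-40 \right)}\right) + 50101\right) \left(49170 + v{\left(-111 \right)}\right) = \left(\left(\left(-1087 + 5447\right) + \left(\frac{5}{2} - 76\right)\right) + 50101\right) \left(49170 - -23310\right) = \left(\left(4360 + \left(\frac{5}{2} - 76\right)\right) + 50101\right) \left(49170 + 23310\right) = \left(\left(4360 - \frac{147}{2}\right) + 50101\right) 72480 = \left(\frac{8573}{2} + 50101\right) 72480 = \frac{108775}{2} \cdot 72480 = 3942006000$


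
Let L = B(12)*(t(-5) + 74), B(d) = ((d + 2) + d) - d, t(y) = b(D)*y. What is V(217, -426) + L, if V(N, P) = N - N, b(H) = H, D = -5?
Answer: 1386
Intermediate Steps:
t(y) = -5*y
V(N, P) = 0
B(d) = 2 + d (B(d) = ((2 + d) + d) - d = (2 + 2*d) - d = 2 + d)
L = 1386 (L = (2 + 12)*(-5*(-5) + 74) = 14*(25 + 74) = 14*99 = 1386)
V(217, -426) + L = 0 + 1386 = 1386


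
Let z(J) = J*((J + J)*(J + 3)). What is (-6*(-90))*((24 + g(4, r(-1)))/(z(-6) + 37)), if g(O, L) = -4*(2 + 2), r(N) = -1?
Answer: -4320/179 ≈ -24.134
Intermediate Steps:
z(J) = 2*J²*(3 + J) (z(J) = J*((2*J)*(3 + J)) = J*(2*J*(3 + J)) = 2*J²*(3 + J))
g(O, L) = -16 (g(O, L) = -4*4 = -16)
(-6*(-90))*((24 + g(4, r(-1)))/(z(-6) + 37)) = (-6*(-90))*((24 - 16)/(2*(-6)²*(3 - 6) + 37)) = 540*(8/(2*36*(-3) + 37)) = 540*(8/(-216 + 37)) = 540*(8/(-179)) = 540*(8*(-1/179)) = 540*(-8/179) = -4320/179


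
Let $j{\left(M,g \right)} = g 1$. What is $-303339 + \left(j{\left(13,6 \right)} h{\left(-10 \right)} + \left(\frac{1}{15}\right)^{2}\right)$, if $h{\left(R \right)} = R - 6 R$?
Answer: $- \frac{68183774}{225} \approx -3.0304 \cdot 10^{5}$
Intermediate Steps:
$j{\left(M,g \right)} = g$
$h{\left(R \right)} = - 5 R$ ($h{\left(R \right)} = R - 6 R = - 5 R$)
$-303339 + \left(j{\left(13,6 \right)} h{\left(-10 \right)} + \left(\frac{1}{15}\right)^{2}\right) = -303339 + \left(6 \left(\left(-5\right) \left(-10\right)\right) + \left(\frac{1}{15}\right)^{2}\right) = -303339 + \left(6 \cdot 50 + \left(\frac{1}{15}\right)^{2}\right) = -303339 + \left(300 + \frac{1}{225}\right) = -303339 + \frac{67501}{225} = - \frac{68183774}{225}$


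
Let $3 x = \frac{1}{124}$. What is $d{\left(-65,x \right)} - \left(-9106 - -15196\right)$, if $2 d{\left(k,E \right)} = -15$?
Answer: $- \frac{12195}{2} \approx -6097.5$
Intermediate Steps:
$x = \frac{1}{372}$ ($x = \frac{1}{3 \cdot 124} = \frac{1}{3} \cdot \frac{1}{124} = \frac{1}{372} \approx 0.0026882$)
$d{\left(k,E \right)} = - \frac{15}{2}$ ($d{\left(k,E \right)} = \frac{1}{2} \left(-15\right) = - \frac{15}{2}$)
$d{\left(-65,x \right)} - \left(-9106 - -15196\right) = - \frac{15}{2} - \left(-9106 - -15196\right) = - \frac{15}{2} - \left(-9106 + 15196\right) = - \frac{15}{2} - 6090 = - \frac{12195}{2}$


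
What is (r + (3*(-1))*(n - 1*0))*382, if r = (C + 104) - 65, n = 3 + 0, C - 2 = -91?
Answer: -22538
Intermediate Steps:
C = -89 (C = 2 - 91 = -89)
n = 3
r = -50 (r = (-89 + 104) - 65 = 15 - 65 = -50)
(r + (3*(-1))*(n - 1*0))*382 = (-50 + (3*(-1))*(3 - 1*0))*382 = (-50 - 3*(3 + 0))*382 = (-50 - 3*3)*382 = (-50 - 9)*382 = -59*382 = -22538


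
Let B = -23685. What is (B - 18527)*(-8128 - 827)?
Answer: 378008460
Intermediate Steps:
(B - 18527)*(-8128 - 827) = (-23685 - 18527)*(-8128 - 827) = -42212*(-8955) = 378008460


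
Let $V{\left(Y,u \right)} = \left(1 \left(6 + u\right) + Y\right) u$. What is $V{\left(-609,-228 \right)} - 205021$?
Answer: $-15553$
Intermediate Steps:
$V{\left(Y,u \right)} = u \left(6 + Y + u\right)$ ($V{\left(Y,u \right)} = \left(\left(6 + u\right) + Y\right) u = \left(6 + Y + u\right) u = u \left(6 + Y + u\right)$)
$V{\left(-609,-228 \right)} - 205021 = - 228 \left(6 - 609 - 228\right) - 205021 = \left(-228\right) \left(-831\right) - 205021 = 189468 - 205021 = -15553$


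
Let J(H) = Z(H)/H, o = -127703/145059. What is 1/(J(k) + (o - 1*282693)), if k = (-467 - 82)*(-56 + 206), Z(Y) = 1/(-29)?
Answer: -115474216950/32643854470171147 ≈ -3.5374e-6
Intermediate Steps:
Z(Y) = -1/29
o = -127703/145059 (o = -127703*1/145059 = -127703/145059 ≈ -0.88035)
k = -82350 (k = -549*150 = -82350)
J(H) = -1/(29*H)
1/(J(k) + (o - 1*282693)) = 1/(-1/29/(-82350) + (-127703/145059 - 1*282693)) = 1/(-1/29*(-1/82350) + (-127703/145059 - 282693)) = 1/(1/2388150 - 41007291590/145059) = 1/(-32643854470171147/115474216950) = -115474216950/32643854470171147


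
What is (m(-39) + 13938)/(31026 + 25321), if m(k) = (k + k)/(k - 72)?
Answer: 515732/2084839 ≈ 0.24737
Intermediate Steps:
m(k) = 2*k/(-72 + k) (m(k) = (2*k)/(-72 + k) = 2*k/(-72 + k))
(m(-39) + 13938)/(31026 + 25321) = (2*(-39)/(-72 - 39) + 13938)/(31026 + 25321) = (2*(-39)/(-111) + 13938)/56347 = (2*(-39)*(-1/111) + 13938)*(1/56347) = (26/37 + 13938)*(1/56347) = (515732/37)*(1/56347) = 515732/2084839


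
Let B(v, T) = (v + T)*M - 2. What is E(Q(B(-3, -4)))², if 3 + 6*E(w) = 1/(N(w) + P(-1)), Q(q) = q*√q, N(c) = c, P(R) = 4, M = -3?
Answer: 105402737/421439841 - 390127*√19/842879682 ≈ 0.24808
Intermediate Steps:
B(v, T) = -2 - 3*T - 3*v (B(v, T) = (v + T)*(-3) - 2 = (T + v)*(-3) - 2 = (-3*T - 3*v) - 2 = -2 - 3*T - 3*v)
Q(q) = q^(3/2)
E(w) = -½ + 1/(6*(4 + w)) (E(w) = -½ + 1/(6*(w + 4)) = -½ + 1/(6*(4 + w)))
E(Q(B(-3, -4)))² = ((-11 - 3*(-2 - 3*(-4) - 3*(-3))^(3/2))/(6*(4 + (-2 - 3*(-4) - 3*(-3))^(3/2))))² = ((-11 - 3*(-2 + 12 + 9)^(3/2))/(6*(4 + (-2 + 12 + 9)^(3/2))))² = ((-11 - 57*√19)/(6*(4 + 19^(3/2))))² = ((-11 - 57*√19)/(6*(4 + 19*√19)))² = (-11 - 57*√19)²/(36*(4 + 19*√19)²)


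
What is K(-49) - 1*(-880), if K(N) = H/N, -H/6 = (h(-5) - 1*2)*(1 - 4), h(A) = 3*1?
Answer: 43102/49 ≈ 879.63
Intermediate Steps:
h(A) = 3
H = 18 (H = -6*(3 - 1*2)*(1 - 4) = -6*(3 - 2)*(-3) = -6*(-3) = 18)
K(N) = 18/N
K(-49) - 1*(-880) = 18/(-49) - 1*(-880) = 18*(-1/49) + 880 = -18/49 + 880 = 43102/49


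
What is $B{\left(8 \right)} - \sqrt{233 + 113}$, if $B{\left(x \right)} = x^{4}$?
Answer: $4096 - \sqrt{346} \approx 4077.4$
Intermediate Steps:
$B{\left(8 \right)} - \sqrt{233 + 113} = 8^{4} - \sqrt{233 + 113} = 4096 - \sqrt{346}$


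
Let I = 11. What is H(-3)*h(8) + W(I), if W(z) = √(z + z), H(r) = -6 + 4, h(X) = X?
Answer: -16 + √22 ≈ -11.310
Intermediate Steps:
H(r) = -2
W(z) = √2*√z (W(z) = √(2*z) = √2*√z)
H(-3)*h(8) + W(I) = -2*8 + √2*√11 = -16 + √22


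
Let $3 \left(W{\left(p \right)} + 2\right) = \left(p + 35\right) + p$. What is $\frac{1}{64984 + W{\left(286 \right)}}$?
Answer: $\frac{3}{195553} \approx 1.5341 \cdot 10^{-5}$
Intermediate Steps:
$W{\left(p \right)} = \frac{29}{3} + \frac{2 p}{3}$ ($W{\left(p \right)} = -2 + \frac{\left(p + 35\right) + p}{3} = -2 + \frac{\left(35 + p\right) + p}{3} = -2 + \frac{35 + 2 p}{3} = -2 + \left(\frac{35}{3} + \frac{2 p}{3}\right) = \frac{29}{3} + \frac{2 p}{3}$)
$\frac{1}{64984 + W{\left(286 \right)}} = \frac{1}{64984 + \left(\frac{29}{3} + \frac{2}{3} \cdot 286\right)} = \frac{1}{64984 + \left(\frac{29}{3} + \frac{572}{3}\right)} = \frac{1}{64984 + \frac{601}{3}} = \frac{1}{\frac{195553}{3}} = \frac{3}{195553}$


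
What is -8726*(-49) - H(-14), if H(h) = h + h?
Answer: 427602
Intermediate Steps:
H(h) = 2*h
-8726*(-49) - H(-14) = -8726*(-49) - 2*(-14) = 427574 - 1*(-28) = 427574 + 28 = 427602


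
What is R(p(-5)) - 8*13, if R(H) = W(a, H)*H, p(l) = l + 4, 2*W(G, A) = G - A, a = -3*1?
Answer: -103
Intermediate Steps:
a = -3
W(G, A) = G/2 - A/2 (W(G, A) = (G - A)/2 = G/2 - A/2)
p(l) = 4 + l
R(H) = H*(-3/2 - H/2) (R(H) = ((1/2)*(-3) - H/2)*H = (-3/2 - H/2)*H = H*(-3/2 - H/2))
R(p(-5)) - 8*13 = -(4 - 5)*(3 + (4 - 5))/2 - 8*13 = -1/2*(-1)*(3 - 1) - 104 = -1/2*(-1)*2 - 104 = 1 - 104 = -103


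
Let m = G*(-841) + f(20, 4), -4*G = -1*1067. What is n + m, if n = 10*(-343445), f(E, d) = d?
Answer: -14635131/4 ≈ -3.6588e+6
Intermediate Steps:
G = 1067/4 (G = -(-1)*1067/4 = -1/4*(-1067) = 1067/4 ≈ 266.75)
n = -3434450
m = -897331/4 (m = (1067/4)*(-841) + 4 = -897347/4 + 4 = -897331/4 ≈ -2.2433e+5)
n + m = -3434450 - 897331/4 = -14635131/4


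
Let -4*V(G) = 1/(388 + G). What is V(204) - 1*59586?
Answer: -141099649/2368 ≈ -59586.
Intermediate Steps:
V(G) = -1/(4*(388 + G))
V(204) - 1*59586 = -1/(1552 + 4*204) - 1*59586 = -1/(1552 + 816) - 59586 = -1/2368 - 59586 = -141099649/2368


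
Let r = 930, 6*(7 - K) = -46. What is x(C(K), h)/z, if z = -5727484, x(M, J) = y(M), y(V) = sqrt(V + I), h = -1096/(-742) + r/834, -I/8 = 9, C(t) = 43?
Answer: -I*sqrt(29)/5727484 ≈ -9.4023e-7*I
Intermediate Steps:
K = 44/3 (K = 7 - 1/6*(-46) = 7 + 23/3 = 44/3 ≈ 14.667)
I = -72 (I = -8*9 = -72)
h = 133677/51569 (h = -1096/(-742) + 930/834 = -1096*(-1/742) + 930*(1/834) = 548/371 + 155/139 = 133677/51569 ≈ 2.5922)
y(V) = sqrt(-72 + V) (y(V) = sqrt(V - 72) = sqrt(-72 + V))
x(M, J) = sqrt(-72 + M)
x(C(K), h)/z = sqrt(-72 + 43)/(-5727484) = sqrt(-29)*(-1/5727484) = (I*sqrt(29))*(-1/5727484) = -I*sqrt(29)/5727484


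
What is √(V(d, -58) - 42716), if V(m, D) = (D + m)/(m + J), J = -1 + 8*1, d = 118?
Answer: 4*I*√66743/5 ≈ 206.68*I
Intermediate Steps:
J = 7 (J = -1 + 8 = 7)
V(m, D) = (D + m)/(7 + m) (V(m, D) = (D + m)/(m + 7) = (D + m)/(7 + m))
√(V(d, -58) - 42716) = √((-58 + 118)/(7 + 118) - 42716) = √(60/125 - 42716) = √((1/125)*60 - 42716) = √(12/25 - 42716) = √(-1067888/25) = 4*I*√66743/5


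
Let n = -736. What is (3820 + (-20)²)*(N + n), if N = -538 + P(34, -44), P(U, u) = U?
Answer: -5232800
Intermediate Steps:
N = -504 (N = -538 + 34 = -504)
(3820 + (-20)²)*(N + n) = (3820 + (-20)²)*(-504 - 736) = (3820 + 400)*(-1240) = 4220*(-1240) = -5232800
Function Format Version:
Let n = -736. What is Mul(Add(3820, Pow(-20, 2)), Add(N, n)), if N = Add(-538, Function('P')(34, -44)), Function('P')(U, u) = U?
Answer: -5232800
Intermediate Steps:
N = -504 (N = Add(-538, 34) = -504)
Mul(Add(3820, Pow(-20, 2)), Add(N, n)) = Mul(Add(3820, Pow(-20, 2)), Add(-504, -736)) = Mul(Add(3820, 400), -1240) = Mul(4220, -1240) = -5232800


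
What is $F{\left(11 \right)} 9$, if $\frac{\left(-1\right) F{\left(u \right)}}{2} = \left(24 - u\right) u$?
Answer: $-2574$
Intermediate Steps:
$F{\left(u \right)} = - 2 u \left(24 - u\right)$ ($F{\left(u \right)} = - 2 \left(24 - u\right) u = - 2 u \left(24 - u\right)$)
$F{\left(11 \right)} 9 = 2 \cdot 11 \left(-24 + 11\right) 9 = 2 \cdot 11 \left(-13\right) 9 = \left(-286\right) 9 = -2574$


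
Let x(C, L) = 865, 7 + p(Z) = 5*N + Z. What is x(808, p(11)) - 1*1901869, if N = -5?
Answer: -1901004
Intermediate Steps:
p(Z) = -32 + Z (p(Z) = -7 + (5*(-5) + Z) = -7 + (-25 + Z) = -32 + Z)
x(808, p(11)) - 1*1901869 = 865 - 1*1901869 = 865 - 1901869 = -1901004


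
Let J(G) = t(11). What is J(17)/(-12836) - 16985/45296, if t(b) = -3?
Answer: -54470893/145354864 ≈ -0.37474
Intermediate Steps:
J(G) = -3
J(17)/(-12836) - 16985/45296 = -3/(-12836) - 16985/45296 = -3*(-1/12836) - 16985*1/45296 = 3/12836 - 16985/45296 = -54470893/145354864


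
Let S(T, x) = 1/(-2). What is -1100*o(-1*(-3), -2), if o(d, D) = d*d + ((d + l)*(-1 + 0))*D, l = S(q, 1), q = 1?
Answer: -15400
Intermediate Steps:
S(T, x) = -1/2
l = -1/2 ≈ -0.50000
o(d, D) = d**2 + D*(1/2 - d) (o(d, D) = d*d + ((d - 1/2)*(-1 + 0))*D = d**2 + ((-1/2 + d)*(-1))*D = d**2 + (1/2 - d)*D = d**2 + D*(1/2 - d))
-1100*o(-1*(-3), -2) = -1100*((-1*(-3))**2 + (1/2)*(-2) - 1*(-2)*(-1*(-3))) = -1100*(3**2 - 1 - 1*(-2)*3) = -1100*(9 - 1 + 6) = -1100*14 = -15400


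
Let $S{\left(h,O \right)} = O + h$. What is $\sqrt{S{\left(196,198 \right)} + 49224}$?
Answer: $\sqrt{49618} \approx 222.75$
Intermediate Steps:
$\sqrt{S{\left(196,198 \right)} + 49224} = \sqrt{\left(198 + 196\right) + 49224} = \sqrt{394 + 49224} = \sqrt{49618}$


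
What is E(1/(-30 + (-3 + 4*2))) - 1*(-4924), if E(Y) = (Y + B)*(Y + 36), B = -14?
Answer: 2761951/625 ≈ 4419.1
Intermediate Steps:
E(Y) = (-14 + Y)*(36 + Y) (E(Y) = (Y - 14)*(Y + 36) = (-14 + Y)*(36 + Y))
E(1/(-30 + (-3 + 4*2))) - 1*(-4924) = (-504 + (1/(-30 + (-3 + 4*2)))² + 22/(-30 + (-3 + 4*2))) - 1*(-4924) = (-504 + (1/(-30 + (-3 + 8)))² + 22/(-30 + (-3 + 8))) + 4924 = (-504 + (1/(-30 + 5))² + 22/(-30 + 5)) + 4924 = (-504 + (1/(-25))² + 22/(-25)) + 4924 = (-504 + (-1/25)² + 22*(-1/25)) + 4924 = (-504 + 1/625 - 22/25) + 4924 = -315549/625 + 4924 = 2761951/625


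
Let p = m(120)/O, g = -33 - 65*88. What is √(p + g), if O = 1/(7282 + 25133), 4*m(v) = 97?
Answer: √3121243/2 ≈ 883.35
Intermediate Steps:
m(v) = 97/4 (m(v) = (¼)*97 = 97/4)
O = 1/32415 ≈ 3.0850e-5
g = -5753 (g = -33 - 5720 = -5753)
p = 3144255/4 (p = 97/(4*(1/32415)) = (97/4)*32415 = 3144255/4 ≈ 7.8606e+5)
√(p + g) = √(3144255/4 - 5753) = √(3121243/4) = √3121243/2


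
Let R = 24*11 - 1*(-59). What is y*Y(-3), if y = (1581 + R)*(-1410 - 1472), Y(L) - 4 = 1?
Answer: -27436640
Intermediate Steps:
Y(L) = 5 (Y(L) = 4 + 1 = 5)
R = 323 (R = 264 + 59 = 323)
y = -5487328 (y = (1581 + 323)*(-1410 - 1472) = 1904*(-2882) = -5487328)
y*Y(-3) = -5487328*5 = -27436640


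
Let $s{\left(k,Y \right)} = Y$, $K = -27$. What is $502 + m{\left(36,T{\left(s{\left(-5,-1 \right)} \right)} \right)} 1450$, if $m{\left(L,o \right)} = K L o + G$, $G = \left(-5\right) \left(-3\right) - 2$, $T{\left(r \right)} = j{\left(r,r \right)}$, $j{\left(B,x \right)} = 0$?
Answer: $19352$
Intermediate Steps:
$T{\left(r \right)} = 0$
$G = 13$ ($G = 15 - 2 = 13$)
$m{\left(L,o \right)} = 13 - 27 L o$ ($m{\left(L,o \right)} = - 27 L o + 13 = 13 - 27 L o$)
$502 + m{\left(36,T{\left(s{\left(-5,-1 \right)} \right)} \right)} 1450 = 502 + \left(13 - 972 \cdot 0\right) 1450 = 502 + \left(13 + 0\right) 1450 = 502 + 13 \cdot 1450 = 502 + 18850 = 19352$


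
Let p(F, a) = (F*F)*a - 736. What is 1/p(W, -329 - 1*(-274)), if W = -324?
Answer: -1/5774416 ≈ -1.7318e-7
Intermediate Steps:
p(F, a) = -736 + a*F² (p(F, a) = F²*a - 736 = a*F² - 736 = -736 + a*F²)
1/p(W, -329 - 1*(-274)) = 1/(-736 + (-329 - 1*(-274))*(-324)²) = 1/(-736 + (-329 + 274)*104976) = 1/(-736 - 55*104976) = 1/(-736 - 5773680) = 1/(-5774416) = -1/5774416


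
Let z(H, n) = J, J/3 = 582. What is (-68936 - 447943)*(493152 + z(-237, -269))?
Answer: -255802383342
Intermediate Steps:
J = 1746 (J = 3*582 = 1746)
z(H, n) = 1746
(-68936 - 447943)*(493152 + z(-237, -269)) = (-68936 - 447943)*(493152 + 1746) = -516879*494898 = -255802383342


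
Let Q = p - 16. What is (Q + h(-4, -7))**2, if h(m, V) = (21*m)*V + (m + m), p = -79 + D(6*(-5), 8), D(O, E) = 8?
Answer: 243049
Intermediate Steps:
p = -71 (p = -79 + 8 = -71)
h(m, V) = 2*m + 21*V*m (h(m, V) = 21*V*m + 2*m = 2*m + 21*V*m)
Q = -87 (Q = -71 - 16 = -87)
(Q + h(-4, -7))**2 = (-87 - 4*(2 + 21*(-7)))**2 = (-87 - 4*(2 - 147))**2 = (-87 - 4*(-145))**2 = (-87 + 580)**2 = 493**2 = 243049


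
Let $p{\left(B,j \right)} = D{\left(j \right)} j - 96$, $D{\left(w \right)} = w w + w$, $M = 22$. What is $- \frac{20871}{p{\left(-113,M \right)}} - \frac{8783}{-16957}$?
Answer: $- \frac{8289689}{6036692} \approx -1.3732$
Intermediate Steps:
$D{\left(w \right)} = w + w^{2}$ ($D{\left(w \right)} = w^{2} + w = w + w^{2}$)
$p{\left(B,j \right)} = -96 + j^{2} \left(1 + j\right)$ ($p{\left(B,j \right)} = j \left(1 + j\right) j - 96 = j^{2} \left(1 + j\right) - 96 = -96 + j^{2} \left(1 + j\right)$)
$- \frac{20871}{p{\left(-113,M \right)}} - \frac{8783}{-16957} = - \frac{20871}{-96 + 22^{2} \left(1 + 22\right)} - \frac{8783}{-16957} = - \frac{20871}{-96 + 484 \cdot 23} - - \frac{8783}{16957} = - \frac{20871}{-96 + 11132} + \frac{8783}{16957} = - \frac{20871}{11036} + \frac{8783}{16957} = - \frac{8289689}{6036692}$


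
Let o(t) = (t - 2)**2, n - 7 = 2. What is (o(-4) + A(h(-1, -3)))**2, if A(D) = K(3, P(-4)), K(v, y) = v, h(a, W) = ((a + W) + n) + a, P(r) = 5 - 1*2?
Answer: 1521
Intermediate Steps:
n = 9 (n = 7 + 2 = 9)
o(t) = (-2 + t)**2
P(r) = 3 (P(r) = 5 - 2 = 3)
h(a, W) = 9 + W + 2*a (h(a, W) = ((a + W) + 9) + a = ((W + a) + 9) + a = (9 + W + a) + a = 9 + W + 2*a)
A(D) = 3
(o(-4) + A(h(-1, -3)))**2 = ((-2 - 4)**2 + 3)**2 = ((-6)**2 + 3)**2 = (36 + 3)**2 = 39**2 = 1521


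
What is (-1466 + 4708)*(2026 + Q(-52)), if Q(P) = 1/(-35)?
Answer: 229886978/35 ≈ 6.5682e+6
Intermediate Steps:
Q(P) = -1/35
(-1466 + 4708)*(2026 + Q(-52)) = (-1466 + 4708)*(2026 - 1/35) = 3242*(70909/35) = 229886978/35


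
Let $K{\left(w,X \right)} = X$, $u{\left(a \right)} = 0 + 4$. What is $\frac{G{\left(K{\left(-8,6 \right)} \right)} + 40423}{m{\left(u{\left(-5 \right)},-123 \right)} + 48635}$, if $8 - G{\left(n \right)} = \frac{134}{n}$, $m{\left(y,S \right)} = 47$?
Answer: $\frac{60613}{73023} \approx 0.83005$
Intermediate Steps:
$u{\left(a \right)} = 4$
$G{\left(n \right)} = 8 - \frac{134}{n}$
$\frac{G{\left(K{\left(-8,6 \right)} \right)} + 40423}{m{\left(u{\left(-5 \right)},-123 \right)} + 48635} = \frac{\left(8 - \frac{134}{6}\right) + 40423}{47 + 48635} = \frac{\left(8 - \frac{67}{3}\right) + 40423}{48682} = \left(\left(8 - \frac{67}{3}\right) + 40423\right) \frac{1}{48682} = \left(- \frac{43}{3} + 40423\right) \frac{1}{48682} = \frac{121226}{3} \cdot \frac{1}{48682} = \frac{60613}{73023}$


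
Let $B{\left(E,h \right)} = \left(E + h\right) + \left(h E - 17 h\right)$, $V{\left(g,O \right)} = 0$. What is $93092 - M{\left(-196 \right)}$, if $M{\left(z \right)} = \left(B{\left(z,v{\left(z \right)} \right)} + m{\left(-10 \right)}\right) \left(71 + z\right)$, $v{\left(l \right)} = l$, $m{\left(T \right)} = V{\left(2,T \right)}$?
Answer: $5262592$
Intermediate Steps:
$m{\left(T \right)} = 0$
$B{\left(E,h \right)} = E - 16 h + E h$ ($B{\left(E,h \right)} = \left(E + h\right) + \left(E h - 17 h\right) = \left(E + h\right) + \left(- 17 h + E h\right) = E - 16 h + E h$)
$M{\left(z \right)} = \left(71 + z\right) \left(z^{2} - 15 z\right)$ ($M{\left(z \right)} = \left(\left(z - 16 z + z z\right) + 0\right) \left(71 + z\right) = \left(\left(z - 16 z + z^{2}\right) + 0\right) \left(71 + z\right) = \left(\left(z^{2} - 15 z\right) + 0\right) \left(71 + z\right) = \left(z^{2} - 15 z\right) \left(71 + z\right) = \left(71 + z\right) \left(z^{2} - 15 z\right)$)
$93092 - M{\left(-196 \right)} = 93092 - - 196 \left(-1065 + \left(-196\right)^{2} + 56 \left(-196\right)\right) = 93092 - - 196 \left(-1065 + 38416 - 10976\right) = 93092 - \left(-196\right) 26375 = 93092 - -5169500 = 93092 + 5169500 = 5262592$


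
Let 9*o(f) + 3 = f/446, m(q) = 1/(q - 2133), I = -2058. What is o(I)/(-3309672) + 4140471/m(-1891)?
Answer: -18445430560025346053/1107085284 ≈ -1.6661e+10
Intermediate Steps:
m(q) = 1/(-2133 + q)
o(f) = -⅓ + f/4014 (o(f) = -⅓ + (f/446)/9 = -⅓ + f/4014)
o(I)/(-3309672) + 4140471/m(-1891) = (-⅓ + (1/4014)*(-2058))/(-3309672) + 4140471/(1/(-2133 - 1891)) = (-⅓ - 343/669)*(-1/3309672) + 4140471/(1/(-4024)) = -566/669*(-1/3309672) + 4140471/(-1/4024) = 283/1107085284 + 4140471*(-4024) = 283/1107085284 - 16661255304 = -18445430560025346053/1107085284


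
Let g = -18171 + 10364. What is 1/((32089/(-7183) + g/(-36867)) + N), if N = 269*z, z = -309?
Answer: -264815661/22012869505463 ≈ -1.2030e-5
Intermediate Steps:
g = -7807
N = -83121 (N = 269*(-309) = -83121)
1/((32089/(-7183) + g/(-36867)) + N) = 1/((32089/(-7183) - 7807/(-36867)) - 83121) = 1/((32089*(-1/7183) - 7807*(-1/36867)) - 83121) = 1/((-32089/7183 + 7807/36867) - 83121) = 1/(-1126947482/264815661 - 83121) = 1/(-22012869505463/264815661) = -264815661/22012869505463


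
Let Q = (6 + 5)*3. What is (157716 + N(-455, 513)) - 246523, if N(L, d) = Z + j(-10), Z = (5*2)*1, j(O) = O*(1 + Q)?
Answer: -89137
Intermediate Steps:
Q = 33 (Q = 11*3 = 33)
j(O) = 34*O (j(O) = O*(1 + 33) = O*34 = 34*O)
Z = 10 (Z = 10*1 = 10)
N(L, d) = -330 (N(L, d) = 10 + 34*(-10) = 10 - 340 = -330)
(157716 + N(-455, 513)) - 246523 = (157716 - 330) - 246523 = 157386 - 246523 = -89137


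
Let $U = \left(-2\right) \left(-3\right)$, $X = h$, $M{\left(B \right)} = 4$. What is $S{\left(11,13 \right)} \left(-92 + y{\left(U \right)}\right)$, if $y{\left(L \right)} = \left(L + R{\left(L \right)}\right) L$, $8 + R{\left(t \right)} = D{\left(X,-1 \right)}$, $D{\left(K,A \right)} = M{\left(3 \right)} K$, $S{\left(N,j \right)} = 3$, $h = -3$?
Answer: $-528$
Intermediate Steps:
$X = -3$
$D{\left(K,A \right)} = 4 K$
$R{\left(t \right)} = -20$ ($R{\left(t \right)} = -8 + 4 \left(-3\right) = -8 - 12 = -20$)
$U = 6$
$y{\left(L \right)} = L \left(-20 + L\right)$ ($y{\left(L \right)} = \left(L - 20\right) L = \left(-20 + L\right) L = L \left(-20 + L\right)$)
$S{\left(11,13 \right)} \left(-92 + y{\left(U \right)}\right) = 3 \left(-92 + 6 \left(-20 + 6\right)\right) = 3 \left(-92 + 6 \left(-14\right)\right) = 3 \left(-92 - 84\right) = 3 \left(-176\right) = -528$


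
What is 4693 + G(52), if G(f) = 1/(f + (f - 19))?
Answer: 398906/85 ≈ 4693.0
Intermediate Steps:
G(f) = 1/(-19 + 2*f) (G(f) = 1/(f + (-19 + f)) = 1/(-19 + 2*f))
4693 + G(52) = 4693 + 1/(-19 + 2*52) = 4693 + 1/(-19 + 104) = 4693 + 1/85 = 398906/85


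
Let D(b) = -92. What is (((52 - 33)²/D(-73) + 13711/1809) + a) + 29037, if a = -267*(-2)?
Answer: 4922050751/166428 ≈ 29575.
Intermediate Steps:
a = 534
(((52 - 33)²/D(-73) + 13711/1809) + a) + 29037 = (((52 - 33)²/(-92) + 13711/1809) + 534) + 29037 = ((19²*(-1/92) + 13711*(1/1809)) + 534) + 29037 = ((361*(-1/92) + 13711/1809) + 534) + 29037 = ((-361/92 + 13711/1809) + 534) + 29037 = (608363/166428 + 534) + 29037 = 89480915/166428 + 29037 = 4922050751/166428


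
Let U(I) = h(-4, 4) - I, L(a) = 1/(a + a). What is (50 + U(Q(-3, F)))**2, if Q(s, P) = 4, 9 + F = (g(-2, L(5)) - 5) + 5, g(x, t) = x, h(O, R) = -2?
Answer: 1936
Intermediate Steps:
L(a) = 1/(2*a)
F = -11 (F = -9 + ((-2 - 5) + 5) = -9 + (-7 + 5) = -9 - 2 = -11)
U(I) = -2 - I
(50 + U(Q(-3, F)))**2 = (50 + (-2 - 1*4))**2 = (50 + (-2 - 4))**2 = (50 - 6)**2 = 44**2 = 1936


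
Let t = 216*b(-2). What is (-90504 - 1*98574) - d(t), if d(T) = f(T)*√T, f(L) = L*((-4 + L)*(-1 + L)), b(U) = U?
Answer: -189078 + 978676992*I*√3 ≈ -1.8908e+5 + 1.6951e+9*I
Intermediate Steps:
t = -432 (t = 216*(-2) = -432)
f(L) = L*(-1 + L)*(-4 + L) (f(L) = L*((-1 + L)*(-4 + L)) = L*(-1 + L)*(-4 + L))
d(T) = T^(3/2)*(4 + T² - 5*T) (d(T) = (T*(4 + T² - 5*T))*√T = T^(3/2)*(4 + T² - 5*T))
(-90504 - 1*98574) - d(t) = (-90504 - 1*98574) - (-432)^(3/2)*(4 + (-432)² - 5*(-432)) = (-90504 - 98574) - (-5184*I*√3)*(4 + 186624 + 2160) = -189078 - (-5184*I*√3)*188788 = -189078 - (-978676992)*I*√3 = -189078 + 978676992*I*√3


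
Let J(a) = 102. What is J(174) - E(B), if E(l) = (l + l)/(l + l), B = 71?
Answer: 101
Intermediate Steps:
E(l) = 1 (E(l) = (2*l)/((2*l)) = (2*l)*(1/(2*l)) = 1)
J(174) - E(B) = 102 - 1*1 = 102 - 1 = 101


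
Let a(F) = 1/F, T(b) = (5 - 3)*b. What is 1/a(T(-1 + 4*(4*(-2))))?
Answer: -66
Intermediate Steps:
T(b) = 2*b
1/a(T(-1 + 4*(4*(-2)))) = 1/(1/(2*(-1 + 4*(4*(-2))))) = 1/(1/(2*(-1 + 4*(-8)))) = 1/(1/(2*(-1 - 32))) = 1/(1/(2*(-33))) = 1/(1/(-66)) = 1/(-1/66) = -66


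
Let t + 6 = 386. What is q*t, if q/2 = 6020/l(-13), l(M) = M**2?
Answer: 4575200/169 ≈ 27072.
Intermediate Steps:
t = 380 (t = -6 + 386 = 380)
q = 12040/169 (q = 2*(6020/((-13)**2)) = 2*(6020/169) = 12040/169 ≈ 71.243)
q*t = (12040/169)*380 = 4575200/169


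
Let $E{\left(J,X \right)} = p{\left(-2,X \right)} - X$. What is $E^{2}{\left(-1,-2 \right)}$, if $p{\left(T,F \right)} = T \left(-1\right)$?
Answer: $16$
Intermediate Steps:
$p{\left(T,F \right)} = - T$
$E{\left(J,X \right)} = 2 - X$ ($E{\left(J,X \right)} = \left(-1\right) \left(-2\right) - X = 2 - X$)
$E^{2}{\left(-1,-2 \right)} = \left(2 - -2\right)^{2} = \left(2 + 2\right)^{2} = 4^{2} = 16$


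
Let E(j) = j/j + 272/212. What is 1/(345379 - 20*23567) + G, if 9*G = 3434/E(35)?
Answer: 63154691/377883 ≈ 167.13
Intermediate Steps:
E(j) = 121/53 (E(j) = 1 + 272*(1/212) = 1 + 68/53 = 121/53)
G = 182002/1089 (G = (3434/(121/53))/9 = (3434*(53/121))/9 = (⅑)*(182002/121) = 182002/1089 ≈ 167.13)
1/(345379 - 20*23567) + G = 1/(345379 - 20*23567) + 182002/1089 = 1/(345379 - 471340) + 182002/1089 = 1/(-125961) + 182002/1089 = -1/125961 + 182002/1089 = 63154691/377883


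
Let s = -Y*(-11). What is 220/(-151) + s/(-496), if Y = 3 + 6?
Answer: -124069/74896 ≈ -1.6566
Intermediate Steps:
Y = 9
s = 99 (s = -1*9*(-11) = -9*(-11) = 99)
220/(-151) + s/(-496) = 220/(-151) + 99/(-496) = 220*(-1/151) + 99*(-1/496) = -220/151 - 99/496 = -124069/74896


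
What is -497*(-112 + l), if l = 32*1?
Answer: 39760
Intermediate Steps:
l = 32
-497*(-112 + l) = -497*(-112 + 32) = -497*(-80) = 39760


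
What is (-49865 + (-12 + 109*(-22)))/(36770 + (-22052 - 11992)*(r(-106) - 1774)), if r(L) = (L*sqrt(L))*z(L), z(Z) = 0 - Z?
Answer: -1579510714575/7756802589558008306 + 4999037130900*I*sqrt(106)/3878401294779004153 ≈ -2.0363e-7 + 1.327e-5*I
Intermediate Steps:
z(Z) = -Z
r(L) = -L**(5/2) (r(L) = (L*sqrt(L))*(-L) = L**(3/2)*(-L) = -L**(5/2))
(-49865 + (-12 + 109*(-22)))/(36770 + (-22052 - 11992)*(r(-106) - 1774)) = (-49865 + (-12 + 109*(-22)))/(36770 + (-22052 - 11992)*(-(-106)**(5/2) - 1774)) = (-49865 + (-12 - 2398))/(36770 - 34044*(-11236*I*sqrt(106) - 1774)) = (-49865 - 2410)/(36770 - 34044*(-11236*I*sqrt(106) - 1774)) = -52275/(36770 - 34044*(-1774 - 11236*I*sqrt(106))) = -52275/(36770 + (60394056 + 382518384*I*sqrt(106))) = -52275/(60430826 + 382518384*I*sqrt(106))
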